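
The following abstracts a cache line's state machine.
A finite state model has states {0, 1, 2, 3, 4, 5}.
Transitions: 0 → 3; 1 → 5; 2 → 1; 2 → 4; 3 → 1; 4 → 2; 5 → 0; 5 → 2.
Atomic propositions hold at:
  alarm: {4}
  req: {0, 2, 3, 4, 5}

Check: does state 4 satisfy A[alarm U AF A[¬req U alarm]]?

Yes

Sat(¬req) = {1}
A[¬req U alarm]: least fixpoint, start Z0 = Sat(alarm) = {4}, add states in Sat(¬req) with every successor in Z. Already a fixed point.
Sat(A[¬req U alarm]) = {4}
AF A[¬req U alarm]: least fixpoint, start Z0 = {4}, add states with every successor in Z. Already a fixed point.
Sat(AF A[¬req U alarm]) = {4}
A[alarm U AF A[¬req U alarm]]: least fixpoint, start Z0 = Sat(AF A[¬req U alarm]) = {4}, add states in Sat(alarm) with every successor in Z. Already a fixed point.
Sat(A[alarm U AF A[¬req U alarm]]) = {4}
4 ∈ Sat(A[alarm U AF A[¬req U alarm]]) = {4}, so the formula holds at 4.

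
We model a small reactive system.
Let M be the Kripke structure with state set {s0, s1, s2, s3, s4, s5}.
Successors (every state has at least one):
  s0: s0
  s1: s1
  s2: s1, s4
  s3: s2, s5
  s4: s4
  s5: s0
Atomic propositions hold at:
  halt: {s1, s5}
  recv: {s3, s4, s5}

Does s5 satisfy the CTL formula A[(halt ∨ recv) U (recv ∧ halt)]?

Sat(halt ∨ recv) = {s1, s3, s4, s5}
Sat(recv ∧ halt) = {s5}
A[(halt ∨ recv) U (recv ∧ halt)]: least fixpoint, start Z0 = Sat((recv ∧ halt)) = {s5}, add states in Sat(halt ∨ recv) with every successor in Z. Already a fixed point.
Sat(A[(halt ∨ recv) U (recv ∧ halt)]) = {s5}
s5 ∈ Sat(A[(halt ∨ recv) U (recv ∧ halt)]) = {s5}, so the formula holds at s5.

Yes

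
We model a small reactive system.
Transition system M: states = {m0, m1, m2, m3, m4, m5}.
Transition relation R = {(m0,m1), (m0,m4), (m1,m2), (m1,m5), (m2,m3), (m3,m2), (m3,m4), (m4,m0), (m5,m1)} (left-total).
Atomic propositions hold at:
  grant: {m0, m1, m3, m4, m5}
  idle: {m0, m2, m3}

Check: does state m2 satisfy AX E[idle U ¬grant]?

Yes

Sat(¬grant) = {m2}
E[idle U ¬grant]: least fixpoint, start Z0 = Sat(¬grant) = {m2}, add states in Sat(idle) with some successor in Z. Z1 = {m2, m3}; fixed.
Sat(E[idle U ¬grant]) = {m2, m3}
Sat(AX E[idle U ¬grant]) = {s : every successor in {m2, m3}} = {m2}
m2 ∈ Sat(AX E[idle U ¬grant]) = {m2}, so the formula holds at m2.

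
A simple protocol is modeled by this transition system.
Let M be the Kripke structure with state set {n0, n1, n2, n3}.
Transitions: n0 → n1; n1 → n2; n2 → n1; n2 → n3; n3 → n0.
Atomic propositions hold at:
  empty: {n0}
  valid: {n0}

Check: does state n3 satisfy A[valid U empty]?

No

A[valid U empty]: least fixpoint, start Z0 = Sat(empty) = {n0}, add states in Sat(valid) with every successor in Z. Already a fixed point.
Sat(A[valid U empty]) = {n0}
n3 ∉ Sat(A[valid U empty]) = {n0}, so the formula does not hold at n3.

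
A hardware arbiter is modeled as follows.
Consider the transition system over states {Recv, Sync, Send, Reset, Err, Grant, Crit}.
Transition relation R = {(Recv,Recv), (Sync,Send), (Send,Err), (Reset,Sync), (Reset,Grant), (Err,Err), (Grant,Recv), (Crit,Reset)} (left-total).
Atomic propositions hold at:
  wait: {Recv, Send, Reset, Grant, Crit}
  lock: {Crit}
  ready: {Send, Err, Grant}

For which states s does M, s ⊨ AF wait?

{Recv, Sync, Send, Reset, Grant, Crit}

AF wait: least fixpoint, start Z0 = {Recv, Send, Reset, Grant, Crit}, add states with every successor in Z. Z1 = {Recv, Sync, Send, Reset, Grant, Crit}; fixed.
Sat(AF wait) = {Recv, Sync, Send, Reset, Grant, Crit}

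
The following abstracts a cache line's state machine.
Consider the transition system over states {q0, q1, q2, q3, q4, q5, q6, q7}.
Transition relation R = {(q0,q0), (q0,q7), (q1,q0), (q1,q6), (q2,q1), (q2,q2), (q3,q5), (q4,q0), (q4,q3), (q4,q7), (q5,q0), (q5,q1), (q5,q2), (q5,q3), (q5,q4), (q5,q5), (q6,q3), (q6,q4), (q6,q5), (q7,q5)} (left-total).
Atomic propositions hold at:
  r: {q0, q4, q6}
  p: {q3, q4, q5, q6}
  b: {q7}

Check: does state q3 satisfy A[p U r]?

A[p U r]: least fixpoint, start Z0 = Sat(r) = {q0, q4, q6}, add states in Sat(p) with every successor in Z. Already a fixed point.
Sat(A[p U r]) = {q0, q4, q6}
q3 ∉ Sat(A[p U r]) = {q0, q4, q6}, so the formula does not hold at q3.

No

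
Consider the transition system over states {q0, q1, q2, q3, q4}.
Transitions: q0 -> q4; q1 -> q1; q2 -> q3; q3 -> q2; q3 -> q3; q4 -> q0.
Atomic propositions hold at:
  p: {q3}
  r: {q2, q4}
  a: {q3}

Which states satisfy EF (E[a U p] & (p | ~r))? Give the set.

E[a U p]: least fixpoint, start Z0 = Sat(p) = {q3}, add states in Sat(a) with some successor in Z. Already a fixed point.
Sat(E[a U p]) = {q3}
Sat(~r) = {q0, q1, q3}
Sat(p | ~r) = {q0, q1, q3}
Sat(E[a U p] & (p | ~r)) = {q3}
EF (E[a U p] & (p | ~r)): least fixpoint, start Z0 = {q3}, add states with some successor in Z. Z1 = {q2, q3}; fixed.
Sat(EF (E[a U p] & (p | ~r))) = {q2, q3}

{q2, q3}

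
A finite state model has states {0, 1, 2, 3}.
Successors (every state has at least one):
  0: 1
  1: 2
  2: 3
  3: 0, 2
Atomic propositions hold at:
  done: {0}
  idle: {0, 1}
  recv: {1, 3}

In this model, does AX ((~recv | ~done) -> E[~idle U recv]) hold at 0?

Sat(~recv) = {0, 2}
Sat(~done) = {1, 2, 3}
Sat(~recv | ~done) = {0, 1, 2, 3}
Sat(~idle) = {2, 3}
E[~idle U recv]: least fixpoint, start Z0 = Sat(recv) = {1, 3}, add states in Sat(~idle) with some successor in Z. Z1 = {1, 2, 3}; fixed.
Sat(E[~idle U recv]) = {1, 2, 3}
Sat((~recv | ~done) -> E[~idle U recv]) = {1, 2, 3}
Sat(AX ((~recv | ~done) -> E[~idle U recv])) = {s : every successor in {1, 2, 3}} = {0, 1, 2}
0 ∈ Sat(AX ((~recv | ~done) -> E[~idle U recv])) = {0, 1, 2}, so the formula holds at 0.

Yes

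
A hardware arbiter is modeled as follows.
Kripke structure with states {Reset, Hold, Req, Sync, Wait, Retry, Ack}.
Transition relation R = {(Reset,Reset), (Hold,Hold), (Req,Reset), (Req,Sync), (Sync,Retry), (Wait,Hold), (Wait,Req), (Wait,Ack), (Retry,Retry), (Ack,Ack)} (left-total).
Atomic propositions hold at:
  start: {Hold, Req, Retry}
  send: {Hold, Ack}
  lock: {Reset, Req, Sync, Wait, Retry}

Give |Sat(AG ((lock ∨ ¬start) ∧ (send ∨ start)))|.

Sat(¬start) = {Reset, Sync, Wait, Ack}
Sat(lock ∨ ¬start) = {Reset, Req, Sync, Wait, Retry, Ack}
Sat(send ∨ start) = {Hold, Req, Retry, Ack}
Sat((lock ∨ ¬start) ∧ (send ∨ start)) = {Req, Retry, Ack}
AG ((lock ∨ ¬start) ∧ (send ∨ start)): greatest fixpoint, start Z0 = {Req, Retry, Ack}, keep only states in Sat with every successor in Z. Z1 = {Retry, Ack}; fixed.
Sat(AG ((lock ∨ ¬start) ∧ (send ∨ start))) = {Retry, Ack}
|Sat(AG ((lock ∨ ¬start) ∧ (send ∨ start)))| = |{Retry, Ack}| = 2.

2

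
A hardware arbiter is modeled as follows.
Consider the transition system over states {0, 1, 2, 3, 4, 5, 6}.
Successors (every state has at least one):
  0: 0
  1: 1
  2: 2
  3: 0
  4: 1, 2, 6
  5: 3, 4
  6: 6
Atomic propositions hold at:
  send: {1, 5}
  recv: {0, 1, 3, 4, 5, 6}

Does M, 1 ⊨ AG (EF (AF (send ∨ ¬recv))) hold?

Yes

Sat(¬recv) = {2}
Sat(send ∨ ¬recv) = {1, 2, 5}
AF (send ∨ ¬recv): least fixpoint, start Z0 = {1, 2, 5}, add states with every successor in Z. Already a fixed point.
Sat(AF (send ∨ ¬recv)) = {1, 2, 5}
EF (AF (send ∨ ¬recv)): least fixpoint, start Z0 = {1, 2, 5}, add states with some successor in Z. Z1 = {1, 2, 4, 5}; fixed.
Sat(EF (AF (send ∨ ¬recv))) = {1, 2, 4, 5}
AG (EF (AF (send ∨ ¬recv))): greatest fixpoint, start Z0 = {1, 2, 4, 5}, keep only states in Sat with every successor in Z. Z1 = {1, 2}; fixed.
Sat(AG (EF (AF (send ∨ ¬recv)))) = {1, 2}
1 ∈ Sat(AG (EF (AF (send ∨ ¬recv)))) = {1, 2}, so the formula holds at 1.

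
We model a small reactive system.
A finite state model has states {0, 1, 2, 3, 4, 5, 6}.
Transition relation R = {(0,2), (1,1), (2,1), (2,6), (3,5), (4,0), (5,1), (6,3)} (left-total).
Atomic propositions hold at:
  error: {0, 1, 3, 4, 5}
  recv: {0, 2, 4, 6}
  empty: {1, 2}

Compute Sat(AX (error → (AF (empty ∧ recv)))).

{0, 4}

Sat(empty ∧ recv) = {2}
AF (empty ∧ recv): least fixpoint, start Z0 = {2}, add states with every successor in Z. Z1 = {0, 2}; Z2 = {0, 2, 4}; fixed.
Sat(AF (empty ∧ recv)) = {0, 2, 4}
Sat(error → (AF (empty ∧ recv))) = {0, 2, 4, 6}
Sat(AX (error → (AF (empty ∧ recv)))) = {s : every successor in {0, 2, 4, 6}} = {0, 4}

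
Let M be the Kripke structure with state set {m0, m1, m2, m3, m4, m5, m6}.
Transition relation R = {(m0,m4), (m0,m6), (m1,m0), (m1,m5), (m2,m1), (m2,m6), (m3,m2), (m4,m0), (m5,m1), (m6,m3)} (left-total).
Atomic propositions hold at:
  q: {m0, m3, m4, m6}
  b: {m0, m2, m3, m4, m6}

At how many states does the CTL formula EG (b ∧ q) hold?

2

Sat(b ∧ q) = {m0, m3, m4, m6}
EG (b ∧ q): greatest fixpoint, start Z0 = {m0, m3, m4, m6}, keep only states in Sat with some successor in Z. Z1 = {m0, m4, m6}; Z2 = {m0, m4}; fixed.
Sat(EG (b ∧ q)) = {m0, m4}
|Sat(EG (b ∧ q))| = |{m0, m4}| = 2.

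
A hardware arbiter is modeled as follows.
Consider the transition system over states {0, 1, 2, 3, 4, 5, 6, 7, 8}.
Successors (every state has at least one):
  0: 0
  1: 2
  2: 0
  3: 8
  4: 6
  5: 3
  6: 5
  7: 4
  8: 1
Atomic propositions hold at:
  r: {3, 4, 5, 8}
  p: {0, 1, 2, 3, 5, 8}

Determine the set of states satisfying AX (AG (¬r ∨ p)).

Sat(¬r) = {0, 1, 2, 6, 7}
Sat(¬r ∨ p) = {0, 1, 2, 3, 5, 6, 7, 8}
AG (¬r ∨ p): greatest fixpoint, start Z0 = {0, 1, 2, 3, 5, 6, 7, 8}, keep only states in Sat with every successor in Z. Z1 = {0, 1, 2, 3, 5, 6, 8}; fixed.
Sat(AG (¬r ∨ p)) = {0, 1, 2, 3, 5, 6, 8}
Sat(AX (AG (¬r ∨ p))) = {s : every successor in {0, 1, 2, 3, 5, 6, 8}} = {0, 1, 2, 3, 4, 5, 6, 8}

{0, 1, 2, 3, 4, 5, 6, 8}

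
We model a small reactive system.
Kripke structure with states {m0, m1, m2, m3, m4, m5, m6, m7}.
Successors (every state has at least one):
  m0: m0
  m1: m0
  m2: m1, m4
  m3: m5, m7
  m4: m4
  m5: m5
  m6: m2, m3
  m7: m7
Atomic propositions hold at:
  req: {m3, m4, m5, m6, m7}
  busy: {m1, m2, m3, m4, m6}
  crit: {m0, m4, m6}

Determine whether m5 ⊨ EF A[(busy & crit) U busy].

Sat(busy & crit) = {m4, m6}
A[(busy & crit) U busy]: least fixpoint, start Z0 = Sat(busy) = {m1, m2, m3, m4, m6}, add states in Sat(busy & crit) with every successor in Z. Already a fixed point.
Sat(A[(busy & crit) U busy]) = {m1, m2, m3, m4, m6}
EF A[(busy & crit) U busy]: least fixpoint, start Z0 = {m1, m2, m3, m4, m6}, add states with some successor in Z. Already a fixed point.
Sat(EF A[(busy & crit) U busy]) = {m1, m2, m3, m4, m6}
m5 ∉ Sat(EF A[(busy & crit) U busy]) = {m1, m2, m3, m4, m6}, so the formula does not hold at m5.

No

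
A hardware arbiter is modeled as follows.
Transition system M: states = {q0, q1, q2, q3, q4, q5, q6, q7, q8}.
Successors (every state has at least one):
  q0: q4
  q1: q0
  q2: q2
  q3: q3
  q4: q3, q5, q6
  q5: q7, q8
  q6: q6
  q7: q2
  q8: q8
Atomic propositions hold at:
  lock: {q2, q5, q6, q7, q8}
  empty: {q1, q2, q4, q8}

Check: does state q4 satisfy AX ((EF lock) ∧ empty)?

No

EF lock: least fixpoint, start Z0 = {q2, q5, q6, q7, q8}, add states with some successor in Z. Z1 = {q2, q4, q5, q6, q7, q8}; Z2 = {q0, q2, q4, q5, q6, q7, q8}; Z3 = {q0, q1, q2, q4, q5, q6, q7, q8}; fixed.
Sat(EF lock) = {q0, q1, q2, q4, q5, q6, q7, q8}
Sat((EF lock) ∧ empty) = {q1, q2, q4, q8}
Sat(AX ((EF lock) ∧ empty)) = {s : every successor in {q1, q2, q4, q8}} = {q0, q2, q7, q8}
q4 ∉ Sat(AX ((EF lock) ∧ empty)) = {q0, q2, q7, q8}, so the formula does not hold at q4.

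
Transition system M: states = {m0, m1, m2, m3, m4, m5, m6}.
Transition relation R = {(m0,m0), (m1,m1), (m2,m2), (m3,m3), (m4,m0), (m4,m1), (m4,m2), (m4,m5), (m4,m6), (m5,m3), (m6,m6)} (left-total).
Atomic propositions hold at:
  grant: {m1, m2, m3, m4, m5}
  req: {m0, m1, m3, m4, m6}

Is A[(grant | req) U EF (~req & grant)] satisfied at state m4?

Sat(grant | req) = {m0, m1, m2, m3, m4, m5, m6}
Sat(~req) = {m2, m5}
Sat(~req & grant) = {m2, m5}
EF (~req & grant): least fixpoint, start Z0 = {m2, m5}, add states with some successor in Z. Z1 = {m2, m4, m5}; fixed.
Sat(EF (~req & grant)) = {m2, m4, m5}
A[(grant | req) U EF (~req & grant)]: least fixpoint, start Z0 = Sat(EF (~req & grant)) = {m2, m4, m5}, add states in Sat(grant | req) with every successor in Z. Already a fixed point.
Sat(A[(grant | req) U EF (~req & grant)]) = {m2, m4, m5}
m4 ∈ Sat(A[(grant | req) U EF (~req & grant)]) = {m2, m4, m5}, so the formula holds at m4.

Yes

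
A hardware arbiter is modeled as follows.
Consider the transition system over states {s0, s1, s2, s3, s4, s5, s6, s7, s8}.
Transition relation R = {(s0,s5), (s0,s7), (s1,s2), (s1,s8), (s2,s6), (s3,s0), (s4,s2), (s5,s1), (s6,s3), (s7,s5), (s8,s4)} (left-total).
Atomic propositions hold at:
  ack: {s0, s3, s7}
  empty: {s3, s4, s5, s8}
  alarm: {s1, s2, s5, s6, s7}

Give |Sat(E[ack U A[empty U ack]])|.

3

A[empty U ack]: least fixpoint, start Z0 = Sat(ack) = {s0, s3, s7}, add states in Sat(empty) with every successor in Z. Already a fixed point.
Sat(A[empty U ack]) = {s0, s3, s7}
E[ack U A[empty U ack]]: least fixpoint, start Z0 = Sat(A[empty U ack]) = {s0, s3, s7}, add states in Sat(ack) with some successor in Z. Already a fixed point.
Sat(E[ack U A[empty U ack]]) = {s0, s3, s7}
|Sat(E[ack U A[empty U ack]])| = |{s0, s3, s7}| = 3.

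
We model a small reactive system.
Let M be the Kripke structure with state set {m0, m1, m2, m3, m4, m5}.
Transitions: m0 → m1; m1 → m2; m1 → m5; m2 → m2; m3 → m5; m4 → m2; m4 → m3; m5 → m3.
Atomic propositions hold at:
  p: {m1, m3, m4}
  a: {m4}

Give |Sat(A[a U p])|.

A[a U p]: least fixpoint, start Z0 = Sat(p) = {m1, m3, m4}, add states in Sat(a) with every successor in Z. Already a fixed point.
Sat(A[a U p]) = {m1, m3, m4}
|Sat(A[a U p])| = |{m1, m3, m4}| = 3.

3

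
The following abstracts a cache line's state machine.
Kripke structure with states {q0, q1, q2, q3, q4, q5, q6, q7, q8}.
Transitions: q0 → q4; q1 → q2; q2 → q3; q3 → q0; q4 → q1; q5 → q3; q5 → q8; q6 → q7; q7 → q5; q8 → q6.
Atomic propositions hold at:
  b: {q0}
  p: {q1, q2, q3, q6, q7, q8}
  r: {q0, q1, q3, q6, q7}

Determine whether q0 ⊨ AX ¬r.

Yes

Sat(¬r) = {q2, q4, q5, q8}
Sat(AX ¬r) = {s : every successor in {q2, q4, q5, q8}} = {q0, q1, q7}
q0 ∈ Sat(AX ¬r) = {q0, q1, q7}, so the formula holds at q0.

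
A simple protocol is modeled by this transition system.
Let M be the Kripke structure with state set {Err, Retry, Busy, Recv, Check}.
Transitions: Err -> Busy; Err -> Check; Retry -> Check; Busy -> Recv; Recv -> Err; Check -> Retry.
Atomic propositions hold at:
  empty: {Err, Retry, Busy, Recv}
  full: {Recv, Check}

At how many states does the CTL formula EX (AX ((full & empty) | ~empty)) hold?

Sat(full & empty) = {Recv}
Sat(~empty) = {Check}
Sat((full & empty) | ~empty) = {Recv, Check}
Sat(AX ((full & empty) | ~empty)) = {s : every successor in {Recv, Check}} = {Retry, Busy}
Sat(EX (AX ((full & empty) | ~empty))) = {s : some successor in {Retry, Busy}} = {Err, Check}
|Sat(EX (AX ((full & empty) | ~empty)))| = |{Err, Check}| = 2.

2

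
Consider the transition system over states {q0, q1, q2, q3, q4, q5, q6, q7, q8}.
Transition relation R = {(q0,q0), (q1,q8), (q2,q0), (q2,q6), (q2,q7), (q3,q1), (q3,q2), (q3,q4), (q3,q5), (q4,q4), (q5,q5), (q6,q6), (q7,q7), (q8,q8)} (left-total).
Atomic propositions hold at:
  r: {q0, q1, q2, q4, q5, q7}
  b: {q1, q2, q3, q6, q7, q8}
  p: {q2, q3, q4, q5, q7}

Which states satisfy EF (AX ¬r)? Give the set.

{q1, q2, q3, q6, q8}

Sat(¬r) = {q3, q6, q8}
Sat(AX ¬r) = {s : every successor in {q3, q6, q8}} = {q1, q6, q8}
EF (AX ¬r): least fixpoint, start Z0 = {q1, q6, q8}, add states with some successor in Z. Z1 = {q1, q2, q3, q6, q8}; fixed.
Sat(EF (AX ¬r)) = {q1, q2, q3, q6, q8}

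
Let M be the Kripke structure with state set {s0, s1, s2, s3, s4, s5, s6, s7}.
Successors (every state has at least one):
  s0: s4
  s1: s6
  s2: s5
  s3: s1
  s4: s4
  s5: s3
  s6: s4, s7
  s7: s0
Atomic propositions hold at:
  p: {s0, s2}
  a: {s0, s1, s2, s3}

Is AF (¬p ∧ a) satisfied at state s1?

Sat(¬p) = {s1, s3, s4, s5, s6, s7}
Sat(¬p ∧ a) = {s1, s3}
AF (¬p ∧ a): least fixpoint, start Z0 = {s1, s3}, add states with every successor in Z. Z1 = {s1, s3, s5}; Z2 = {s1, s2, s3, s5}; fixed.
Sat(AF (¬p ∧ a)) = {s1, s2, s3, s5}
s1 ∈ Sat(AF (¬p ∧ a)) = {s1, s2, s3, s5}, so the formula holds at s1.

Yes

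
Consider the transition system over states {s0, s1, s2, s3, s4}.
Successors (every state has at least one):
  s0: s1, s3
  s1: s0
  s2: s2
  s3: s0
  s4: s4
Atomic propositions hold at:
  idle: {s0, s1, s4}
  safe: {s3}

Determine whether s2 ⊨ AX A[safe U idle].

A[safe U idle]: least fixpoint, start Z0 = Sat(idle) = {s0, s1, s4}, add states in Sat(safe) with every successor in Z. Z1 = {s0, s1, s3, s4}; fixed.
Sat(A[safe U idle]) = {s0, s1, s3, s4}
Sat(AX A[safe U idle]) = {s : every successor in {s0, s1, s3, s4}} = {s0, s1, s3, s4}
s2 ∉ Sat(AX A[safe U idle]) = {s0, s1, s3, s4}, so the formula does not hold at s2.

No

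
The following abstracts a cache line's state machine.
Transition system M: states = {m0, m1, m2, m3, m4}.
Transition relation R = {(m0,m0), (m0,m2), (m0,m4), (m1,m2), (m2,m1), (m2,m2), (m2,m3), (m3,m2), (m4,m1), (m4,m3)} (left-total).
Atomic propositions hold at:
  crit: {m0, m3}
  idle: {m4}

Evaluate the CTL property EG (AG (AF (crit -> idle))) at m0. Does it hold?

No

Sat(crit -> idle) = {m1, m2, m4}
AF (crit -> idle): least fixpoint, start Z0 = {m1, m2, m4}, add states with every successor in Z. Z1 = {m1, m2, m3, m4}; fixed.
Sat(AF (crit -> idle)) = {m1, m2, m3, m4}
AG (AF (crit -> idle)): greatest fixpoint, start Z0 = {m1, m2, m3, m4}, keep only states in Sat with every successor in Z. Already a fixed point.
Sat(AG (AF (crit -> idle))) = {m1, m2, m3, m4}
EG (AG (AF (crit -> idle))): greatest fixpoint, start Z0 = {m1, m2, m3, m4}, keep only states in Sat with some successor in Z. Already a fixed point.
Sat(EG (AG (AF (crit -> idle)))) = {m1, m2, m3, m4}
m0 ∉ Sat(EG (AG (AF (crit -> idle)))) = {m1, m2, m3, m4}, so the formula does not hold at m0.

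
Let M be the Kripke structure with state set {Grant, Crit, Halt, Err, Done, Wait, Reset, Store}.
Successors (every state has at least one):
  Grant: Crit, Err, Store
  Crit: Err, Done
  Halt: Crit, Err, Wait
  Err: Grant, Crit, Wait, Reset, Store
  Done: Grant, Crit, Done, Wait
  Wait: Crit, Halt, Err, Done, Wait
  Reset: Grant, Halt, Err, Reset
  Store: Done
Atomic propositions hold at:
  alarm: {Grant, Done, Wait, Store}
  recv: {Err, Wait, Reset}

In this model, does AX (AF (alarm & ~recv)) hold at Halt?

Sat(~recv) = {Grant, Crit, Halt, Done, Store}
Sat(alarm & ~recv) = {Grant, Done, Store}
AF (alarm & ~recv): least fixpoint, start Z0 = {Grant, Done, Store}, add states with every successor in Z. Already a fixed point.
Sat(AF (alarm & ~recv)) = {Grant, Done, Store}
Sat(AX (AF (alarm & ~recv))) = {s : every successor in {Grant, Done, Store}} = {Store}
Halt ∉ Sat(AX (AF (alarm & ~recv))) = {Store}, so the formula does not hold at Halt.

No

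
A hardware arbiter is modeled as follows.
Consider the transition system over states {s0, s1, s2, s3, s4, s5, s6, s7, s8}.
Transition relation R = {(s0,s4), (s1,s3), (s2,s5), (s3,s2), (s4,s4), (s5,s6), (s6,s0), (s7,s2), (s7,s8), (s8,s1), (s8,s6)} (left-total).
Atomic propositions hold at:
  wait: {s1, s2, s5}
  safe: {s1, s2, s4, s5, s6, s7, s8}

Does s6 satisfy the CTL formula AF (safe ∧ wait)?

Sat(safe ∧ wait) = {s1, s2, s5}
AF (safe ∧ wait): least fixpoint, start Z0 = {s1, s2, s5}, add states with every successor in Z. Z1 = {s1, s2, s3, s5}; fixed.
Sat(AF (safe ∧ wait)) = {s1, s2, s3, s5}
s6 ∉ Sat(AF (safe ∧ wait)) = {s1, s2, s3, s5}, so the formula does not hold at s6.

No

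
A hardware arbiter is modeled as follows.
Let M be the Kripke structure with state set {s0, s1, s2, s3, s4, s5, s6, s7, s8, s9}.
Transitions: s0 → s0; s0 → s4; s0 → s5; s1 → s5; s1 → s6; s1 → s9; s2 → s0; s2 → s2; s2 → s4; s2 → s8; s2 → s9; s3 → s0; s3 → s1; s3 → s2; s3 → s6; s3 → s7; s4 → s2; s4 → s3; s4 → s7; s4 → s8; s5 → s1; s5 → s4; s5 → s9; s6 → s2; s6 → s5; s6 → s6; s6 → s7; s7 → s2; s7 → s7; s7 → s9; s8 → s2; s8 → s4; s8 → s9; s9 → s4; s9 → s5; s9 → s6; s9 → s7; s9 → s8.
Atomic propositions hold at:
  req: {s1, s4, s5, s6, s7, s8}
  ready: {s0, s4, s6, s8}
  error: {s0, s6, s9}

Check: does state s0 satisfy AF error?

Yes

AF error: least fixpoint, start Z0 = {s0, s6, s9}, add states with every successor in Z. Already a fixed point.
Sat(AF error) = {s0, s6, s9}
s0 ∈ Sat(AF error) = {s0, s6, s9}, so the formula holds at s0.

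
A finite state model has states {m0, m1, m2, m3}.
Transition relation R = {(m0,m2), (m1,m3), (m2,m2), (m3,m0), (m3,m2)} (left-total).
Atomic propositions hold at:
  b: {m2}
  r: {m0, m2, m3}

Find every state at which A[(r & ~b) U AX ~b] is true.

{m1}

Sat(~b) = {m0, m1, m3}
Sat(r & ~b) = {m0, m3}
Sat(AX ~b) = {s : every successor in {m0, m1, m3}} = {m1}
A[(r & ~b) U AX ~b]: least fixpoint, start Z0 = Sat(AX ~b) = {m1}, add states in Sat(r & ~b) with every successor in Z. Already a fixed point.
Sat(A[(r & ~b) U AX ~b]) = {m1}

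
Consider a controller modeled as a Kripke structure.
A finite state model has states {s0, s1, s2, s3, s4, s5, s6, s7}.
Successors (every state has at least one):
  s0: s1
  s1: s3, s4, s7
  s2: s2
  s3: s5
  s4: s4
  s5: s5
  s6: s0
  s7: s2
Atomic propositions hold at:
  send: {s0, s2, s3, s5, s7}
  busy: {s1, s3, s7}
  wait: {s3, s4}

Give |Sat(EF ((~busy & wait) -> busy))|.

Sat(~busy) = {s0, s2, s4, s5, s6}
Sat(~busy & wait) = {s4}
Sat((~busy & wait) -> busy) = {s0, s1, s2, s3, s5, s6, s7}
EF ((~busy & wait) -> busy): least fixpoint, start Z0 = {s0, s1, s2, s3, s5, s6, s7}, add states with some successor in Z. Already a fixed point.
Sat(EF ((~busy & wait) -> busy)) = {s0, s1, s2, s3, s5, s6, s7}
|Sat(EF ((~busy & wait) -> busy))| = |{s0, s1, s2, s3, s5, s6, s7}| = 7.

7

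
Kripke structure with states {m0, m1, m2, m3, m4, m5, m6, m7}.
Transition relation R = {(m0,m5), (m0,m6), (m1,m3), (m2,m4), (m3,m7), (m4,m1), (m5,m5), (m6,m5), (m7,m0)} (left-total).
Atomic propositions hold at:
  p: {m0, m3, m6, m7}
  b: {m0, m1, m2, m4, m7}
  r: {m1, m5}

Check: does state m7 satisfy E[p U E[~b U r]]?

Yes

Sat(~b) = {m3, m5, m6}
E[~b U r]: least fixpoint, start Z0 = Sat(r) = {m1, m5}, add states in Sat(~b) with some successor in Z. Z1 = {m1, m5, m6}; fixed.
Sat(E[~b U r]) = {m1, m5, m6}
E[p U E[~b U r]]: least fixpoint, start Z0 = Sat(E[~b U r]) = {m1, m5, m6}, add states in Sat(p) with some successor in Z. Z1 = {m0, m1, m5, m6}; Z2 = {m0, m1, m5, m6, m7}; Z3 = {m0, m1, m3, m5, m6, m7}; fixed.
Sat(E[p U E[~b U r]]) = {m0, m1, m3, m5, m6, m7}
m7 ∈ Sat(E[p U E[~b U r]]) = {m0, m1, m3, m5, m6, m7}, so the formula holds at m7.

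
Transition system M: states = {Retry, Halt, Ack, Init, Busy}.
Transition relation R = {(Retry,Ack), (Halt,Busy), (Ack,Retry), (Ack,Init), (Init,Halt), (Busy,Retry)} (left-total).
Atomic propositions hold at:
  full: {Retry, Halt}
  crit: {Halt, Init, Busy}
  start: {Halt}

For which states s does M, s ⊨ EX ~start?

Sat(~start) = {Retry, Ack, Init, Busy}
Sat(EX ~start) = {s : some successor in {Retry, Ack, Init, Busy}} = {Retry, Halt, Ack, Busy}

{Retry, Halt, Ack, Busy}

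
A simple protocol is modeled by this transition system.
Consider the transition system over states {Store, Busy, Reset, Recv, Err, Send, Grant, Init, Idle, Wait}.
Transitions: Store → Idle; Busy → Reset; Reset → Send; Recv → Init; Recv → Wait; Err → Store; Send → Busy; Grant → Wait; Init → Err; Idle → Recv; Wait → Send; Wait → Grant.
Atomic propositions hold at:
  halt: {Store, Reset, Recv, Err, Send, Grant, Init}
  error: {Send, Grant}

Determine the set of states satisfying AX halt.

Sat(AX halt) = {s : every successor in {Store, Reset, Recv, Err, Send, Grant, Init}} = {Busy, Reset, Err, Init, Idle, Wait}

{Busy, Reset, Err, Init, Idle, Wait}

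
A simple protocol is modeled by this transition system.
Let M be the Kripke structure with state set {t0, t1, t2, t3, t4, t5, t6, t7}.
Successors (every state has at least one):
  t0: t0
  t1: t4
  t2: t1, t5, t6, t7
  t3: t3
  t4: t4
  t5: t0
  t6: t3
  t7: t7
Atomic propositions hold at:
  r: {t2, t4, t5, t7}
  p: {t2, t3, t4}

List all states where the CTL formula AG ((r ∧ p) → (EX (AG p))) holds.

{t0, t1, t3, t4, t5, t6, t7}

Sat(r ∧ p) = {t2, t4}
AG p: greatest fixpoint, start Z0 = {t2, t3, t4}, keep only states in Sat with every successor in Z. Z1 = {t3, t4}; fixed.
Sat(AG p) = {t3, t4}
Sat(EX (AG p)) = {s : some successor in {t3, t4}} = {t1, t3, t4, t6}
Sat((r ∧ p) → (EX (AG p))) = {t0, t1, t3, t4, t5, t6, t7}
AG ((r ∧ p) → (EX (AG p))): greatest fixpoint, start Z0 = {t0, t1, t3, t4, t5, t6, t7}, keep only states in Sat with every successor in Z. Already a fixed point.
Sat(AG ((r ∧ p) → (EX (AG p)))) = {t0, t1, t3, t4, t5, t6, t7}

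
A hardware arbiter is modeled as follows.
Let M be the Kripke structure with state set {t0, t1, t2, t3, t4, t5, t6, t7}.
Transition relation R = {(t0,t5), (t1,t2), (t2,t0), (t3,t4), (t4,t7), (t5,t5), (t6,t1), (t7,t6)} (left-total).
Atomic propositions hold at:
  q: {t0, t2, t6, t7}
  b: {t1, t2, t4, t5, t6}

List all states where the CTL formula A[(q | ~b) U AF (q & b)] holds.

{t1, t2, t3, t4, t6, t7}

Sat(~b) = {t0, t3, t7}
Sat(q | ~b) = {t0, t2, t3, t6, t7}
Sat(q & b) = {t2, t6}
AF (q & b): least fixpoint, start Z0 = {t2, t6}, add states with every successor in Z. Z1 = {t1, t2, t6, t7}; Z2 = {t1, t2, t4, t6, t7}; Z3 = {t1, t2, t3, t4, t6, t7}; fixed.
Sat(AF (q & b)) = {t1, t2, t3, t4, t6, t7}
A[(q | ~b) U AF (q & b)]: least fixpoint, start Z0 = Sat(AF (q & b)) = {t1, t2, t3, t4, t6, t7}, add states in Sat(q | ~b) with every successor in Z. Already a fixed point.
Sat(A[(q | ~b) U AF (q & b)]) = {t1, t2, t3, t4, t6, t7}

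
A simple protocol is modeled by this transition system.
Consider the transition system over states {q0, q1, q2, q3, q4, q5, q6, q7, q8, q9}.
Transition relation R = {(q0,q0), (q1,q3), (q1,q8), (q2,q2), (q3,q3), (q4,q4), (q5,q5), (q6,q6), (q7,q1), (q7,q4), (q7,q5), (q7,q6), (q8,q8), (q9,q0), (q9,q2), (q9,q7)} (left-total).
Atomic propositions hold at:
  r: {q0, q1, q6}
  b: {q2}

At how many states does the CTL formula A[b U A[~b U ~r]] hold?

8

Sat(~b) = {q0, q1, q3, q4, q5, q6, q7, q8, q9}
Sat(~r) = {q2, q3, q4, q5, q7, q8, q9}
A[~b U ~r]: least fixpoint, start Z0 = Sat(~r) = {q2, q3, q4, q5, q7, q8, q9}, add states in Sat(~b) with every successor in Z. Z1 = {q1, q2, q3, q4, q5, q7, q8, q9}; fixed.
Sat(A[~b U ~r]) = {q1, q2, q3, q4, q5, q7, q8, q9}
A[b U A[~b U ~r]]: least fixpoint, start Z0 = Sat(A[~b U ~r]) = {q1, q2, q3, q4, q5, q7, q8, q9}, add states in Sat(b) with every successor in Z. Already a fixed point.
Sat(A[b U A[~b U ~r]]) = {q1, q2, q3, q4, q5, q7, q8, q9}
|Sat(A[b U A[~b U ~r]])| = |{q1, q2, q3, q4, q5, q7, q8, q9}| = 8.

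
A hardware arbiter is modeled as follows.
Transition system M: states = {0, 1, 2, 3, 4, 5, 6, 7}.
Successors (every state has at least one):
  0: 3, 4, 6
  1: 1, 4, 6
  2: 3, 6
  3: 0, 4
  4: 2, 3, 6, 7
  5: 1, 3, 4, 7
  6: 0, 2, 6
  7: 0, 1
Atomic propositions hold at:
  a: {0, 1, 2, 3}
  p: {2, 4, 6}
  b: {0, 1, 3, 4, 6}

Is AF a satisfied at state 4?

AF a: least fixpoint, start Z0 = {0, 1, 2, 3}, add states with every successor in Z. Z1 = {0, 1, 2, 3, 7}; fixed.
Sat(AF a) = {0, 1, 2, 3, 7}
4 ∉ Sat(AF a) = {0, 1, 2, 3, 7}, so the formula does not hold at 4.

No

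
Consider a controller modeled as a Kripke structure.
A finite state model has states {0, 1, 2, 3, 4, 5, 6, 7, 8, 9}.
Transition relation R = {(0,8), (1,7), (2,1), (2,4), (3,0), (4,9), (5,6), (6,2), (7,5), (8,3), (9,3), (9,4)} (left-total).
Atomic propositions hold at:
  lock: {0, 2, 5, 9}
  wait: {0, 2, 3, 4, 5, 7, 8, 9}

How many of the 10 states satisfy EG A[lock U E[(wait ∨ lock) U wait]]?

6

Sat(wait ∨ lock) = {0, 2, 3, 4, 5, 7, 8, 9}
E[(wait ∨ lock) U wait]: least fixpoint, start Z0 = Sat(wait) = {0, 2, 3, 4, 5, 7, 8, 9}, add states in Sat(wait ∨ lock) with some successor in Z. Already a fixed point.
Sat(E[(wait ∨ lock) U wait]) = {0, 2, 3, 4, 5, 7, 8, 9}
A[lock U E[(wait ∨ lock) U wait]]: least fixpoint, start Z0 = Sat(E[(wait ∨ lock) U wait]) = {0, 2, 3, 4, 5, 7, 8, 9}, add states in Sat(lock) with every successor in Z. Already a fixed point.
Sat(A[lock U E[(wait ∨ lock) U wait]]) = {0, 2, 3, 4, 5, 7, 8, 9}
EG A[lock U E[(wait ∨ lock) U wait]]: greatest fixpoint, start Z0 = {0, 2, 3, 4, 5, 7, 8, 9}, keep only states in Sat with some successor in Z. Z1 = {0, 2, 3, 4, 7, 8, 9}; Z2 = {0, 2, 3, 4, 8, 9}; fixed.
Sat(EG A[lock U E[(wait ∨ lock) U wait]]) = {0, 2, 3, 4, 8, 9}
|Sat(EG A[lock U E[(wait ∨ lock) U wait]])| = |{0, 2, 3, 4, 8, 9}| = 6.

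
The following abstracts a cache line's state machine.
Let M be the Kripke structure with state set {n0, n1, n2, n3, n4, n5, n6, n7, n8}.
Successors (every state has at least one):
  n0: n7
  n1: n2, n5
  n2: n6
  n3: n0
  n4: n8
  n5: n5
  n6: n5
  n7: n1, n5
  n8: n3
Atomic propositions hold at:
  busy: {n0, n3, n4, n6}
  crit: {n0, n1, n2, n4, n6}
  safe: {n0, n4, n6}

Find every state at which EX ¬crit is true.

Sat(¬crit) = {n3, n5, n7, n8}
Sat(EX ¬crit) = {s : some successor in {n3, n5, n7, n8}} = {n0, n1, n4, n5, n6, n7, n8}

{n0, n1, n4, n5, n6, n7, n8}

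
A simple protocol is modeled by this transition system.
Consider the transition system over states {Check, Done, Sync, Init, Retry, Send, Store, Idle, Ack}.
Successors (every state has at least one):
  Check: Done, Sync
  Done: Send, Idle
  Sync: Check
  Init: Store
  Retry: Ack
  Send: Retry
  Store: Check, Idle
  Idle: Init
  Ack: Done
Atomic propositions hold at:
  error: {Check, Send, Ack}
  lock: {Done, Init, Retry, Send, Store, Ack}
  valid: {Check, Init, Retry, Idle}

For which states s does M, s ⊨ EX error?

Sat(EX error) = {s : some successor in {Check, Send, Ack}} = {Done, Sync, Retry, Store}

{Done, Sync, Retry, Store}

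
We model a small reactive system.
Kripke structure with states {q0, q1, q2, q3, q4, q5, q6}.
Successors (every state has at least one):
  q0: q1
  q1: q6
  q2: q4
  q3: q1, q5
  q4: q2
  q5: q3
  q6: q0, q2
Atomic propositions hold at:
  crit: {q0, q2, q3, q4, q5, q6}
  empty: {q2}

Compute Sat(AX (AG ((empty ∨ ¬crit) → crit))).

{q2, q4}

Sat(¬crit) = {q1}
Sat(empty ∨ ¬crit) = {q1, q2}
Sat((empty ∨ ¬crit) → crit) = {q0, q2, q3, q4, q5, q6}
AG ((empty ∨ ¬crit) → crit): greatest fixpoint, start Z0 = {q0, q2, q3, q4, q5, q6}, keep only states in Sat with every successor in Z. Z1 = {q2, q4, q5, q6}; Z2 = {q2, q4}; fixed.
Sat(AG ((empty ∨ ¬crit) → crit)) = {q2, q4}
Sat(AX (AG ((empty ∨ ¬crit) → crit))) = {s : every successor in {q2, q4}} = {q2, q4}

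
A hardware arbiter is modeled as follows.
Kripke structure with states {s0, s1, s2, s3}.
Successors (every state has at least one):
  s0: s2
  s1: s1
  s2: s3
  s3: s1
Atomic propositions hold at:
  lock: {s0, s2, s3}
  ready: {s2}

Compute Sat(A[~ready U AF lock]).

{s0, s2, s3}

Sat(~ready) = {s0, s1, s3}
AF lock: least fixpoint, start Z0 = {s0, s2, s3}, add states with every successor in Z. Already a fixed point.
Sat(AF lock) = {s0, s2, s3}
A[~ready U AF lock]: least fixpoint, start Z0 = Sat(AF lock) = {s0, s2, s3}, add states in Sat(~ready) with every successor in Z. Already a fixed point.
Sat(A[~ready U AF lock]) = {s0, s2, s3}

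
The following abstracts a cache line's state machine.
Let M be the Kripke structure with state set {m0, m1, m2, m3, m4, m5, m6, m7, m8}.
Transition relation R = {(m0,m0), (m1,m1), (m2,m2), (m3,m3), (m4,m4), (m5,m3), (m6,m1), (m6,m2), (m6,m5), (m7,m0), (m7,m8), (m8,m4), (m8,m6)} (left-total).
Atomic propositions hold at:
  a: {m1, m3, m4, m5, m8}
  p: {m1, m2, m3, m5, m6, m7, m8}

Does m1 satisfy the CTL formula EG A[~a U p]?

Yes

Sat(~a) = {m0, m2, m6, m7}
A[~a U p]: least fixpoint, start Z0 = Sat(p) = {m1, m2, m3, m5, m6, m7, m8}, add states in Sat(~a) with every successor in Z. Already a fixed point.
Sat(A[~a U p]) = {m1, m2, m3, m5, m6, m7, m8}
EG A[~a U p]: greatest fixpoint, start Z0 = {m1, m2, m3, m5, m6, m7, m8}, keep only states in Sat with some successor in Z. Already a fixed point.
Sat(EG A[~a U p]) = {m1, m2, m3, m5, m6, m7, m8}
m1 ∈ Sat(EG A[~a U p]) = {m1, m2, m3, m5, m6, m7, m8}, so the formula holds at m1.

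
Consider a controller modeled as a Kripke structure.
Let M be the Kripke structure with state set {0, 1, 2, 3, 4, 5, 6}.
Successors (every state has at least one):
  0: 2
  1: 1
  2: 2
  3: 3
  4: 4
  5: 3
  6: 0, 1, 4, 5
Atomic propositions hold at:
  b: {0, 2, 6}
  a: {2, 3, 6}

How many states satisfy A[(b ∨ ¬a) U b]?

Sat(¬a) = {0, 1, 4, 5}
Sat(b ∨ ¬a) = {0, 1, 2, 4, 5, 6}
A[(b ∨ ¬a) U b]: least fixpoint, start Z0 = Sat(b) = {0, 2, 6}, add states in Sat(b ∨ ¬a) with every successor in Z. Already a fixed point.
Sat(A[(b ∨ ¬a) U b]) = {0, 2, 6}
|Sat(A[(b ∨ ¬a) U b])| = |{0, 2, 6}| = 3.

3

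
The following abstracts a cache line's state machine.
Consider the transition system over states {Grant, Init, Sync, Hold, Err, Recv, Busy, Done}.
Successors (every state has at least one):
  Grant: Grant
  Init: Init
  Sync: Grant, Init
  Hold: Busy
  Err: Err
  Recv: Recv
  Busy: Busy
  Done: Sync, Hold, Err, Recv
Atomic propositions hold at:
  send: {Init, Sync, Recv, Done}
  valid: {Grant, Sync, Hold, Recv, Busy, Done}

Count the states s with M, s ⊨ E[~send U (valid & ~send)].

3

Sat(~send) = {Grant, Hold, Err, Busy}
Sat(valid & ~send) = {Grant, Hold, Busy}
E[~send U (valid & ~send)]: least fixpoint, start Z0 = Sat((valid & ~send)) = {Grant, Hold, Busy}, add states in Sat(~send) with some successor in Z. Already a fixed point.
Sat(E[~send U (valid & ~send)]) = {Grant, Hold, Busy}
|Sat(E[~send U (valid & ~send)])| = |{Grant, Hold, Busy}| = 3.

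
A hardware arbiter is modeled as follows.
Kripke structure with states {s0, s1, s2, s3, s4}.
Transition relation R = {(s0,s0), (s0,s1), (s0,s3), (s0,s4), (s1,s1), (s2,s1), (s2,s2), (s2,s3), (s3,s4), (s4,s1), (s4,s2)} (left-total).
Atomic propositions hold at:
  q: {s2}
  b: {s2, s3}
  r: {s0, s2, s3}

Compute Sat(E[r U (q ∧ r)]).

{s2}

Sat(q ∧ r) = {s2}
E[r U (q ∧ r)]: least fixpoint, start Z0 = Sat((q ∧ r)) = {s2}, add states in Sat(r) with some successor in Z. Already a fixed point.
Sat(E[r U (q ∧ r)]) = {s2}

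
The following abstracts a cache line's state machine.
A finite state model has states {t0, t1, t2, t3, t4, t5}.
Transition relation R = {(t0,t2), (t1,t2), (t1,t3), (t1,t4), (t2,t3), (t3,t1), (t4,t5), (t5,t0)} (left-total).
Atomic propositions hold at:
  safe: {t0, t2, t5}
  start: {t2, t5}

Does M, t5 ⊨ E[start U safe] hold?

Yes

E[start U safe]: least fixpoint, start Z0 = Sat(safe) = {t0, t2, t5}, add states in Sat(start) with some successor in Z. Already a fixed point.
Sat(E[start U safe]) = {t0, t2, t5}
t5 ∈ Sat(E[start U safe]) = {t0, t2, t5}, so the formula holds at t5.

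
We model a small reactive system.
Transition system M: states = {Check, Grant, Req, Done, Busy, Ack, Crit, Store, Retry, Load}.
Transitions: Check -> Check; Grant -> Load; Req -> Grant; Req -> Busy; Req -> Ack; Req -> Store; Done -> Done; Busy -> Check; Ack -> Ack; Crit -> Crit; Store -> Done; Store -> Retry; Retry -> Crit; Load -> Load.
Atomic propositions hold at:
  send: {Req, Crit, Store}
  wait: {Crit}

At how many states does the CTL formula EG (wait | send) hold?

Sat(wait | send) = {Req, Crit, Store}
EG (wait | send): greatest fixpoint, start Z0 = {Req, Crit, Store}, keep only states in Sat with some successor in Z. Z1 = {Req, Crit}; Z2 = {Crit}; fixed.
Sat(EG (wait | send)) = {Crit}
|Sat(EG (wait | send))| = |{Crit}| = 1.

1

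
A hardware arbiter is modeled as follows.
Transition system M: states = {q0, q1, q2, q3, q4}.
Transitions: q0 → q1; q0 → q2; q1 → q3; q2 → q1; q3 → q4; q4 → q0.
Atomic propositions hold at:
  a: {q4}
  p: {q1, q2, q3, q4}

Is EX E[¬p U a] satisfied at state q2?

Sat(¬p) = {q0}
E[¬p U a]: least fixpoint, start Z0 = Sat(a) = {q4}, add states in Sat(¬p) with some successor in Z. Already a fixed point.
Sat(E[¬p U a]) = {q4}
Sat(EX E[¬p U a]) = {s : some successor in {q4}} = {q3}
q2 ∉ Sat(EX E[¬p U a]) = {q3}, so the formula does not hold at q2.

No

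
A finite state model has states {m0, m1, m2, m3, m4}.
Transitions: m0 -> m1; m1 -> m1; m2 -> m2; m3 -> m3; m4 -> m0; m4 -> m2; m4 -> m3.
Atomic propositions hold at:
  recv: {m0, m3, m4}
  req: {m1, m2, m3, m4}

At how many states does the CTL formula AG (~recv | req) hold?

3

Sat(~recv) = {m1, m2}
Sat(~recv | req) = {m1, m2, m3, m4}
AG (~recv | req): greatest fixpoint, start Z0 = {m1, m2, m3, m4}, keep only states in Sat with every successor in Z. Z1 = {m1, m2, m3}; fixed.
Sat(AG (~recv | req)) = {m1, m2, m3}
|Sat(AG (~recv | req))| = |{m1, m2, m3}| = 3.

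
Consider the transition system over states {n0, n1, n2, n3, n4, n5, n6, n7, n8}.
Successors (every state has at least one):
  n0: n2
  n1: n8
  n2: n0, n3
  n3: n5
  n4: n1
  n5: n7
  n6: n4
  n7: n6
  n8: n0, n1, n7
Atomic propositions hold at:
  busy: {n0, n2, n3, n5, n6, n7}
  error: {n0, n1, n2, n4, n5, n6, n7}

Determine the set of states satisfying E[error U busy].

{n0, n2, n3, n5, n6, n7}

E[error U busy]: least fixpoint, start Z0 = Sat(busy) = {n0, n2, n3, n5, n6, n7}, add states in Sat(error) with some successor in Z. Already a fixed point.
Sat(E[error U busy]) = {n0, n2, n3, n5, n6, n7}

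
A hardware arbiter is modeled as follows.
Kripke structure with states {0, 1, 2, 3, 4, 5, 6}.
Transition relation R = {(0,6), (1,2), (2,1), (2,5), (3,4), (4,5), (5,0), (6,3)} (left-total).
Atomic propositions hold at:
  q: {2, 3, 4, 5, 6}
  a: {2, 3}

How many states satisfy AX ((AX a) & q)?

Sat(AX a) = {s : every successor in {2, 3}} = {1, 6}
Sat((AX a) & q) = {6}
Sat(AX ((AX a) & q)) = {s : every successor in {6}} = {0}
|Sat(AX ((AX a) & q))| = |{0}| = 1.

1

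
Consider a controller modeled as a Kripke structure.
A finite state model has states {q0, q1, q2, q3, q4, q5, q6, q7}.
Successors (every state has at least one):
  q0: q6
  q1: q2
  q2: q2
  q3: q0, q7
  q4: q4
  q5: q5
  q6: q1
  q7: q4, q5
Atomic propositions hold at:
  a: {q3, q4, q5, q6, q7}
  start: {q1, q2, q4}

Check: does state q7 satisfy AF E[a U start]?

E[a U start]: least fixpoint, start Z0 = Sat(start) = {q1, q2, q4}, add states in Sat(a) with some successor in Z. Z1 = {q1, q2, q4, q6, q7}; Z2 = {q1, q2, q3, q4, q6, q7}; fixed.
Sat(E[a U start]) = {q1, q2, q3, q4, q6, q7}
AF E[a U start]: least fixpoint, start Z0 = {q1, q2, q3, q4, q6, q7}, add states with every successor in Z. Z1 = {q0, q1, q2, q3, q4, q6, q7}; fixed.
Sat(AF E[a U start]) = {q0, q1, q2, q3, q4, q6, q7}
q7 ∈ Sat(AF E[a U start]) = {q0, q1, q2, q3, q4, q6, q7}, so the formula holds at q7.

Yes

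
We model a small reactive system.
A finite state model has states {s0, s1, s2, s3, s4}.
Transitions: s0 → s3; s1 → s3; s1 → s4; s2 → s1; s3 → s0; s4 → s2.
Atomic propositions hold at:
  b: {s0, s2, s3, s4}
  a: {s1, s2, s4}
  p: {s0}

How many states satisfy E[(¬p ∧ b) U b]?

4

Sat(¬p) = {s1, s2, s3, s4}
Sat(¬p ∧ b) = {s2, s3, s4}
E[(¬p ∧ b) U b]: least fixpoint, start Z0 = Sat(b) = {s0, s2, s3, s4}, add states in Sat(¬p ∧ b) with some successor in Z. Already a fixed point.
Sat(E[(¬p ∧ b) U b]) = {s0, s2, s3, s4}
|Sat(E[(¬p ∧ b) U b])| = |{s0, s2, s3, s4}| = 4.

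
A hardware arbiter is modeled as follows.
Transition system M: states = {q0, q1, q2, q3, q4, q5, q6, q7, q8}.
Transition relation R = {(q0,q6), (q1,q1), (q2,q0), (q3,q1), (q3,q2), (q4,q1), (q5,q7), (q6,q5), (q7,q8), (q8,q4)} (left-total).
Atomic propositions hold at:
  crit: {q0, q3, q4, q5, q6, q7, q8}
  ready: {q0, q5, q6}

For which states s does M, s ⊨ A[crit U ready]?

{q0, q5, q6}

A[crit U ready]: least fixpoint, start Z0 = Sat(ready) = {q0, q5, q6}, add states in Sat(crit) with every successor in Z. Already a fixed point.
Sat(A[crit U ready]) = {q0, q5, q6}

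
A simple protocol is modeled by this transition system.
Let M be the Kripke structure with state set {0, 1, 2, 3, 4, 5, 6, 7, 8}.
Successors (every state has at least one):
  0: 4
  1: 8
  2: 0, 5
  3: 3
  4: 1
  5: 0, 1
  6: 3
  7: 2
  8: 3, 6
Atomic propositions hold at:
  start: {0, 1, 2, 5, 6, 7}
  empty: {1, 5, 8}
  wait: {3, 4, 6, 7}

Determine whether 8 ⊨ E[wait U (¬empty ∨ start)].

Sat(¬empty) = {0, 2, 3, 4, 6, 7}
Sat(¬empty ∨ start) = {0, 1, 2, 3, 4, 5, 6, 7}
E[wait U (¬empty ∨ start)]: least fixpoint, start Z0 = Sat((¬empty ∨ start)) = {0, 1, 2, 3, 4, 5, 6, 7}, add states in Sat(wait) with some successor in Z. Already a fixed point.
Sat(E[wait U (¬empty ∨ start)]) = {0, 1, 2, 3, 4, 5, 6, 7}
8 ∉ Sat(E[wait U (¬empty ∨ start)]) = {0, 1, 2, 3, 4, 5, 6, 7}, so the formula does not hold at 8.

No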